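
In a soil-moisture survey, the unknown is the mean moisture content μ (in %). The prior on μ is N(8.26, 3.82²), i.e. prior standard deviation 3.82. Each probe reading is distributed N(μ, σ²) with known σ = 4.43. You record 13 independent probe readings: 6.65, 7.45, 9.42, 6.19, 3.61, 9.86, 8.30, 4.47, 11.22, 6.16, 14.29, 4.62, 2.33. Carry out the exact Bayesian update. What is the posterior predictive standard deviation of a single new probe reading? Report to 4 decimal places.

4.5818

For Normal data with known variance σ², a Normal(μ₀, σ₀²) prior on μ is conjugate. Posterior precision = 1/σ₀² + n/σ²; posterior mean is the precision-weighted average of μ₀ and x̄.
σ₀² = 3.82² = 14.5924, σ² = 4.43² = 19.6249; σ² + n·σ₀² = 19.6249 + 13·14.5924 = 209.3261.
Posterior precision = 1/σ₀² + n/σ² = 1/14.5924 + 13/19.6249 = (σ² + n·σ₀²)/(σ₀²σ²) = 209.3261/(14.5924·19.6249); posterior variance σₙ² = σ₀²σ²/(σ² + n·σ₀²) = 14.5924·19.6249/209.3261 = 1.368078.
Predictive variance for one new observation = σₙ² + σ² = 14.5924·19.6249/209.3261 + 19.6249 = σ²·(σ₀² + 209.3261)/209.3261 = 19.6249·223.9185/209.3261 = 20.992978; SD = √(19.6249·223.9185/209.3261) = 4.5818.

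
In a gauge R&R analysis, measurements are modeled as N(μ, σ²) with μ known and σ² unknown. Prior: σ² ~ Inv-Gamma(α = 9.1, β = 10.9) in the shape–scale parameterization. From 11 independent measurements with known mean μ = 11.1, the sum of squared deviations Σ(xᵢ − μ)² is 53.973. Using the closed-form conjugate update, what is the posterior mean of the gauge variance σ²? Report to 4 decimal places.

2.7858

With known mean μ and an Inverse-Gamma(α, β) prior on σ², the Normal likelihood is conjugate: posterior is Inv-Gamma(α + n/2, β + Σ(xᵢ−μ)²/2).
Posterior: Inv-Gamma(9.1 + 11/2, 10.9 + 53.973/2) = Inv-Gamma(14.60, 37.8865).
E[σ²|data] = β/(α−1) = 37.8865/13.60 = 2.7858.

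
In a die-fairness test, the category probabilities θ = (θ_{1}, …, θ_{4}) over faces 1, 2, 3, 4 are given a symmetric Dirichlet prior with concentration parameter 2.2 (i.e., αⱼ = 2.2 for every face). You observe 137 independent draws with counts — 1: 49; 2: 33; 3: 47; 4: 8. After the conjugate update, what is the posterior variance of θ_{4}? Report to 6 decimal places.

The Dirichlet prior is conjugate to the Multinomial likelihood: each posterior αⱼ = prior αⱼ + observed count nⱼ.
Posterior concentration: (51.2, 35.2, 49.2, 10.2), total = 145.8.
Var[θ_j] = α_j(Σα−α_j)/((Σα)²(Σα+1)) = 10.2·135.6/(145.8²·146.8) = 0.000443.

0.000443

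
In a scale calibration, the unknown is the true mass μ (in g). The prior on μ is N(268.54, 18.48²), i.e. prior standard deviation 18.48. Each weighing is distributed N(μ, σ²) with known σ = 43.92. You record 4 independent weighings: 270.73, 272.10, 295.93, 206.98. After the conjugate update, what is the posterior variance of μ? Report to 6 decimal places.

199.927310

For Normal data with known variance σ², a Normal(μ₀, σ₀²) prior on μ is conjugate. Posterior precision = 1/σ₀² + n/σ²; posterior mean is the precision-weighted average of μ₀ and x̄.
σ₀² = 18.48² = 341.5104, σ² = 43.92² = 1928.9664; σ² + n·σ₀² = 1928.9664 + 4·341.5104 = 3295.008.
Posterior precision = 1/σ₀² + n/σ² = 1/341.5104 + 4/1928.9664 = (σ² + n·σ₀²)/(σ₀²σ²) = 3295.008/(341.5104·1928.9664); posterior variance σₙ² = σ₀²σ²/(σ² + n·σ₀²) = 341.5104·1928.9664/3295.008 = 199.927310.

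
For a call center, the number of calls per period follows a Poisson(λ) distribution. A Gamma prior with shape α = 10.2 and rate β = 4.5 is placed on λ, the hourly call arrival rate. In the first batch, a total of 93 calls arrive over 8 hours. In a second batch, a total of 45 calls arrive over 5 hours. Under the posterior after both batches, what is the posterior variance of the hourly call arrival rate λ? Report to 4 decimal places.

0.4839

With a Gamma(shape α, rate β) prior, the Poisson likelihood is conjugate: the posterior is Gamma(α + ΣXᵢ, β + n).
After batch 1: Gamma(α+S, β+n) = Gamma(10.2+93, 4.5+8) = Gamma(103.2, 12.5).
After batch 2: Gamma(α+S, β+n) = Gamma(103.2+45, 12.5+5) = Gamma(148.2, 17.5).
Var = α/β² = 148.2/17.5² = 0.4839.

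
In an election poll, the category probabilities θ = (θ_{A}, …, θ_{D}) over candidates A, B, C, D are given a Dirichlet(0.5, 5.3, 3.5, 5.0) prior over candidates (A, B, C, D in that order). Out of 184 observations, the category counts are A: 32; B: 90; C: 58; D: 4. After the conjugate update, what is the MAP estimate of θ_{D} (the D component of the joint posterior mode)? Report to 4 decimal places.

0.0412

The Dirichlet prior is conjugate to the Multinomial likelihood: each posterior αⱼ = prior αⱼ + observed count nⱼ.
Posterior concentration: (32.5, 95.3, 61.5, 9.0), total = 198.3.
Joint mode component: (α_{D}−1)/(Σα−K) = 8.0/194.3 = 0.0412.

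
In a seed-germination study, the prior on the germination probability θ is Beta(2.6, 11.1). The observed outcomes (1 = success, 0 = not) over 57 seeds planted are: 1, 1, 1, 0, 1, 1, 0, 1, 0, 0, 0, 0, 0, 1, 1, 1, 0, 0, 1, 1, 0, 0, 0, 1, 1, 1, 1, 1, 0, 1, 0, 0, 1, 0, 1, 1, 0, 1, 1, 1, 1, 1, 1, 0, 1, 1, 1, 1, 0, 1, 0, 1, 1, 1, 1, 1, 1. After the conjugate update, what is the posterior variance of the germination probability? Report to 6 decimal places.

The Beta prior is conjugate to a Binomial/Bernoulli likelihood; the update adds successes to α and failures to β.
Posterior: Beta(α+k, β+n−k) = Beta(2.6+37, 11.1+20) = Beta(39.6, 31.1).
Var = αβ/((α+β)²(α+β+1)) = 39.6·31.1/(70.7²·71.7) = 0.003436.

0.003436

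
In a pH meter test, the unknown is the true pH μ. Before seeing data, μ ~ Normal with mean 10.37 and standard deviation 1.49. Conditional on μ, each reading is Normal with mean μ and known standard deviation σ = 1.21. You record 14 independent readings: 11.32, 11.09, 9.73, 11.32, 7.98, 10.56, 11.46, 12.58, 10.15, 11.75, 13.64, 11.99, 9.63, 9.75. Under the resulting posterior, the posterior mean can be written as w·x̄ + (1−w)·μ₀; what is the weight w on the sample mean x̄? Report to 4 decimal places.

0.9550

For Normal data with known variance σ², a Normal(μ₀, σ₀²) prior on μ is conjugate. Posterior precision = 1/σ₀² + n/σ²; posterior mean is the precision-weighted average of μ₀ and x̄.
σ₀² = 1.49² = 2.2201, σ² = 1.21² = 1.4641. Prior precision 1/σ₀² = 1/2.2201; data precision n/σ² = 14/1.4641.
w = (n/σ²)/(1/σ₀² + n/σ²) = n·σ₀²/(σ² + n·σ₀²) = 14·2.2201/(1.4641 + 14·2.2201) = 31.0814/32.5455 = 0.9550.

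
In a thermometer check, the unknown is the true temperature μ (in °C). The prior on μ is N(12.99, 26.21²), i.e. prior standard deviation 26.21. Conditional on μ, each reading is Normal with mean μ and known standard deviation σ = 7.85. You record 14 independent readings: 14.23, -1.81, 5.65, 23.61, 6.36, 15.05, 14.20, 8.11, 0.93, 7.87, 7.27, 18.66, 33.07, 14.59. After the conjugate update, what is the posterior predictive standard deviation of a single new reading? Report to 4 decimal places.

For Normal data with known variance σ², a Normal(μ₀, σ₀²) prior on μ is conjugate. Posterior precision = 1/σ₀² + n/σ²; posterior mean is the precision-weighted average of μ₀ and x̄.
σ₀² = 26.21² = 686.9641, σ² = 7.85² = 61.6225; σ² + n·σ₀² = 61.6225 + 14·686.9641 = 9679.1199.
Posterior precision = 1/σ₀² + n/σ² = 1/686.9641 + 14/61.6225 = (σ² + n·σ₀²)/(σ₀²σ²) = 9679.1199/(686.9641·61.6225); posterior variance σₙ² = σ₀²σ²/(σ² + n·σ₀²) = 686.9641·61.6225/9679.1199 = 4.373584.
Predictive variance for one new observation = σₙ² + σ² = 686.9641·61.6225/9679.1199 + 61.6225 = σ²·(σ₀² + 9679.1199)/9679.1199 = 61.6225·10366.084/9679.1199 = 65.996084; SD = √(61.6225·10366.084/9679.1199) = 8.1238.

8.1238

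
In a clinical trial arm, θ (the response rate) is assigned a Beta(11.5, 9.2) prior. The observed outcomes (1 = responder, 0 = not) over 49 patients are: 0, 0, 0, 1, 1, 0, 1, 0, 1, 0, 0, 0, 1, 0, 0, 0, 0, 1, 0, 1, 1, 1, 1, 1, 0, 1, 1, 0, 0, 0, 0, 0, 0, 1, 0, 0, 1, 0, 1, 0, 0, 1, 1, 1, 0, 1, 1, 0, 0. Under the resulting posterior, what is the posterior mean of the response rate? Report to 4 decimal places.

0.4663

The Beta prior is conjugate to a Binomial/Bernoulli likelihood; the update adds successes to α and failures to β.
Posterior: Beta(α+k, β+n−k) = Beta(11.5+21, 9.2+28) = Beta(32.5, 37.2).
Posterior mean = α/(α+β) = 32.5/69.7 = 0.4663.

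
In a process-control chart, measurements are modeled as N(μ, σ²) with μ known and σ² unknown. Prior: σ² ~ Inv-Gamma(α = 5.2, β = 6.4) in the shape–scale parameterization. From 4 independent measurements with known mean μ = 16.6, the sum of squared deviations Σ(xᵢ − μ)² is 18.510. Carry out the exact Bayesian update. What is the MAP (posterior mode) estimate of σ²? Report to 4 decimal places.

With known mean μ and an Inverse-Gamma(α, β) prior on σ², the Normal likelihood is conjugate: posterior is Inv-Gamma(α + n/2, β + Σ(xᵢ−μ)²/2).
Posterior: Inv-Gamma(5.2 + 4/2, 6.4 + 18.510/2) = Inv-Gamma(7.20, 15.6550).
Mode = β/(α+1) = 15.6550/8.20 = 1.9091.

1.9091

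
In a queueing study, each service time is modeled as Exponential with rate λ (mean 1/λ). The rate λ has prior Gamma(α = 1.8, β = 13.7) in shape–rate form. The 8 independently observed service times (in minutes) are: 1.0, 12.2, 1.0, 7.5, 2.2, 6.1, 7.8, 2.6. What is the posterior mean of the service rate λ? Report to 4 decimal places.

With a Gamma(shape α, rate β) prior on the exponential rate λ, the posterior after n observations with total T = Σxᵢ is Gamma(α+n, β+T).
Sum of observations T = 40.4 minutes; n = 8.
Posterior: Gamma(1.8+8, 13.7+40.4) = Gamma(9.8, 54.1).
Posterior mean of λ = α/β = 9.8/54.1 = 0.1811.

0.1811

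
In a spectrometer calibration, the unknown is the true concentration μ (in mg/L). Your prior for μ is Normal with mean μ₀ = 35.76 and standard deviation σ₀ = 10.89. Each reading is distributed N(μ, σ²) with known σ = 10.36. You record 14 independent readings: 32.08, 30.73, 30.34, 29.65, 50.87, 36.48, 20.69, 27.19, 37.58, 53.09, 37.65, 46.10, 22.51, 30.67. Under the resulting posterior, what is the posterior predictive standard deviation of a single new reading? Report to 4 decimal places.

10.7019

For Normal data with known variance σ², a Normal(μ₀, σ₀²) prior on μ is conjugate. Posterior precision = 1/σ₀² + n/σ²; posterior mean is the precision-weighted average of μ₀ and x̄.
σ₀² = 10.89² = 118.5921, σ² = 10.36² = 107.3296; σ² + n·σ₀² = 107.3296 + 14·118.5921 = 1767.619.
Posterior precision = 1/σ₀² + n/σ² = 1/118.5921 + 14/107.3296 = (σ² + n·σ₀²)/(σ₀²σ²) = 1767.619/(118.5921·107.3296); posterior variance σₙ² = σ₀²σ²/(σ² + n·σ₀²) = 118.5921·107.3296/1767.619 = 7.200897.
Predictive variance for one new observation = σₙ² + σ² = 118.5921·107.3296/1767.619 + 107.3296 = σ²·(σ₀² + 1767.619)/1767.619 = 107.3296·1886.2111/1767.619 = 114.530497; SD = √(107.3296·1886.2111/1767.619) = 10.7019.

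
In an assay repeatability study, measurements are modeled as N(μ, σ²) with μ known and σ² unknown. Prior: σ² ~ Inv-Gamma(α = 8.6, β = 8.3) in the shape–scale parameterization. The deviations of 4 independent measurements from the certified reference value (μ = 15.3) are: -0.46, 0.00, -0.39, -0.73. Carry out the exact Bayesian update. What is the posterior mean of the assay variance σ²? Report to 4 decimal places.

With known mean μ and an Inverse-Gamma(α, β) prior on σ², the Normal likelihood is conjugate: posterior is Inv-Gamma(α + n/2, β + Σ(xᵢ−μ)²/2).
Σ(xᵢ−μ)² = (-0.46)² + (0.00)² + (-0.39)² + (-0.73)² = 0.8966.
Posterior: Inv-Gamma(8.6 + 4/2, 8.3 + 0.8966/2) = Inv-Gamma(10.60, 8.74830).
E[σ²|data] = β/(α−1) = 8.74830/9.60 = 0.9113.

0.9113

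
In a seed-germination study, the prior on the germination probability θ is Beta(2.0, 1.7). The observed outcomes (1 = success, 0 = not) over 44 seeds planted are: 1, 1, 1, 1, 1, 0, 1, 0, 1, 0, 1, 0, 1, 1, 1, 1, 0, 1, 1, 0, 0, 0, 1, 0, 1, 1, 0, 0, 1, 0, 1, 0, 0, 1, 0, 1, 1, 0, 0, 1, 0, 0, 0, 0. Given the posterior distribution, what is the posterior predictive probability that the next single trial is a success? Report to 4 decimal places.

0.5241

The Beta prior is conjugate to a Binomial/Bernoulli likelihood; the update adds successes to α and failures to β.
Posterior: Beta(α+k, β+n−k) = Beta(2.0+23, 1.7+21) = Beta(25.0, 22.7).
For a single future Bernoulli trial, P(success | data) = α/(α+β) = 0.5241.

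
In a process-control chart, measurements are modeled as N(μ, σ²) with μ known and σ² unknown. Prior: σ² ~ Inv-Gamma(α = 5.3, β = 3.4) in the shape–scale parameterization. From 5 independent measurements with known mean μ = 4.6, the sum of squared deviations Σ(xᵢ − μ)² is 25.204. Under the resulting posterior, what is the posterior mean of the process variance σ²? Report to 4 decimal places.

With known mean μ and an Inverse-Gamma(α, β) prior on σ², the Normal likelihood is conjugate: posterior is Inv-Gamma(α + n/2, β + Σ(xᵢ−μ)²/2).
Posterior: Inv-Gamma(5.3 + 5/2, 3.4 + 25.204/2) = Inv-Gamma(7.80, 16.0020).
E[σ²|data] = β/(α−1) = 16.0020/6.80 = 2.3532.

2.3532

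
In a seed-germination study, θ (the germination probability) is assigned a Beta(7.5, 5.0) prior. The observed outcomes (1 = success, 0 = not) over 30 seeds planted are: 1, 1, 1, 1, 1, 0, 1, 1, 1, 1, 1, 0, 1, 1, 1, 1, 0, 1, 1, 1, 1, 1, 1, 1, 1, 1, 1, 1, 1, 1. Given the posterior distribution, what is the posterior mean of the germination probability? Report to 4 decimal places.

The Beta prior is conjugate to a Binomial/Bernoulli likelihood; the update adds successes to α and failures to β.
Posterior: Beta(α+k, β+n−k) = Beta(7.5+27, 5.0+3) = Beta(34.5, 8.0).
Posterior mean = α/(α+β) = 34.5/42.5 = 0.8118.

0.8118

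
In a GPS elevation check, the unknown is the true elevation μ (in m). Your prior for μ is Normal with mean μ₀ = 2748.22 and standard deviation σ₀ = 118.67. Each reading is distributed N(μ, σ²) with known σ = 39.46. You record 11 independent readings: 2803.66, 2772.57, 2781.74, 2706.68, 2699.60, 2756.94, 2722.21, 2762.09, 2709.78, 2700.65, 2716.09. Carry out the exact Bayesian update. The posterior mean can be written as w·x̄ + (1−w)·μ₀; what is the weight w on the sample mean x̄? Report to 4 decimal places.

For Normal data with known variance σ², a Normal(μ₀, σ₀²) prior on μ is conjugate. Posterior precision = 1/σ₀² + n/σ²; posterior mean is the precision-weighted average of μ₀ and x̄.
σ₀² = 118.67² = 14082.5689, σ² = 39.46² = 1557.0916. Prior precision 1/σ₀² = 1/14082.5689; data precision n/σ² = 11/1557.0916.
w = (n/σ²)/(1/σ₀² + n/σ²) = n·σ₀²/(σ² + n·σ₀²) = 11·14082.5689/(1557.0916 + 11·14082.5689) = 154908.2579/156465.3495 = 0.9900.

0.9900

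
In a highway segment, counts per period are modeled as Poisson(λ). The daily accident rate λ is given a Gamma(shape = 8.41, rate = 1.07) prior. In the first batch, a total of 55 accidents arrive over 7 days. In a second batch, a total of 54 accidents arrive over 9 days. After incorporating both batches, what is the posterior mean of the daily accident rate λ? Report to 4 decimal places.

With a Gamma(shape α, rate β) prior, the Poisson likelihood is conjugate: the posterior is Gamma(α + ΣXᵢ, β + n).
After batch 1: Gamma(α+S, β+n) = Gamma(8.41+55, 1.07+7) = Gamma(63.41, 8.07).
After batch 2: Gamma(α+S, β+n) = Gamma(63.41+54, 8.07+9) = Gamma(117.41, 17.07).
Posterior mean = α/β = 117.41/17.07 = 6.8781.

6.8781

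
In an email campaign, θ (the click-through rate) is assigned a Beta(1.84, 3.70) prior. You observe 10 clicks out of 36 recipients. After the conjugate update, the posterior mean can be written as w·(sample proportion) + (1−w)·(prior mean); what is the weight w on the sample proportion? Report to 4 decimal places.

0.8666

The Beta prior is conjugate to a Binomial/Bernoulli likelihood; the update adds successes to α and failures to β.
Posterior mean = (α₀+k)/(α₀+β₀+n) = [n/(α₀+β₀+n)]·(k/n) + [(α₀+β₀)/(α₀+β₀+n)]·α₀/(α₀+β₀), so only n and the prior enter the weight.
The weight on the data is w = n/(α₀+β₀+n) = 36/(1.84+3.70+36) = 36/41.54 = 0.8666.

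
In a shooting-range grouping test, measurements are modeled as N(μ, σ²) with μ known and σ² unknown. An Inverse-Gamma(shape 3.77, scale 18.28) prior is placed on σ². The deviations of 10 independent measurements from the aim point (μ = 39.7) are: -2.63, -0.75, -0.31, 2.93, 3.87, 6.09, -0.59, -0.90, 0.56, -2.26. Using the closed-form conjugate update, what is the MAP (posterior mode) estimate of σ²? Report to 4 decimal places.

With known mean μ and an Inverse-Gamma(α, β) prior on σ², the Normal likelihood is conjugate: posterior is Inv-Gamma(α + n/2, β + Σ(xᵢ−μ)²/2).
Σ(xᵢ−μ)² = (-2.63)² + (-0.75)² + (-0.31)² + (2.93)² + (3.87)² + (6.09)² + (-0.59)² + (-0.90)² + (0.56)² + (-2.26)² = 74.8047.
Posterior: Inv-Gamma(3.77 + 10/2, 18.28 + 74.8047/2) = Inv-Gamma(8.77, 55.68235).
Mode = β/(α+1) = 55.68235/9.77 = 5.6993.

5.6993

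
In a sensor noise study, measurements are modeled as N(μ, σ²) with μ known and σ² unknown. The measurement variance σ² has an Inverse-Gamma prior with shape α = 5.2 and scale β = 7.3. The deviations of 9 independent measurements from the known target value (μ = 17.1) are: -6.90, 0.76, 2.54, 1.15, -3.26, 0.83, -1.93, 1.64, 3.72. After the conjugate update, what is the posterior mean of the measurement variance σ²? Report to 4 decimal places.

With known mean μ and an Inverse-Gamma(α, β) prior on σ², the Normal likelihood is conjugate: posterior is Inv-Gamma(α + n/2, β + Σ(xᵢ−μ)²/2).
Σ(xᵢ−μ)² = (-6.90)² + (0.76)² + (2.54)² + (1.15)² + (-3.26)² + (0.83)² + (-1.93)² + (1.64)² + (3.72)² = 87.5311.
Posterior: Inv-Gamma(5.2 + 9/2, 7.3 + 87.5311/2) = Inv-Gamma(9.70, 51.06555).
E[σ²|data] = β/(α−1) = 51.06555/8.70 = 5.8696.

5.8696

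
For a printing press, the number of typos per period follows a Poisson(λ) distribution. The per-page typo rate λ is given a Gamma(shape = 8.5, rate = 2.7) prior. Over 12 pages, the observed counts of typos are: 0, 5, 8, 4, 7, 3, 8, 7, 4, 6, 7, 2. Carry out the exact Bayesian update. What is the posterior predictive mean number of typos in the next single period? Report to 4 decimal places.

With a Gamma(shape α, rate β) prior, the Poisson likelihood is conjugate: the posterior is Gamma(α + ΣXᵢ, β + n).
Sum of counts S = 61 over n = 12 pages.
Posterior: Gamma(α+S, β+n) = Gamma(8.5+61, 2.7+12) = Gamma(69.5, 14.7).
The predictive distribution for one future period is NegBinom with mean α/β = 4.7279.

4.7279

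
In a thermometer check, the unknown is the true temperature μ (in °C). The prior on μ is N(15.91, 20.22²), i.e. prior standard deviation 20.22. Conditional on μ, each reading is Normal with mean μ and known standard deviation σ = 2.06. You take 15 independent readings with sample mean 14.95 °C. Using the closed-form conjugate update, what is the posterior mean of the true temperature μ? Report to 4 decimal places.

14.9507

For Normal data with known variance σ², a Normal(μ₀, σ₀²) prior on μ is conjugate. Posterior precision = 1/σ₀² + n/σ²; posterior mean is the precision-weighted average of μ₀ and x̄.
n·x̄ = 15·14.95 = 224.25.
σ₀² = 20.22² = 408.8484, σ² = 2.06² = 4.2436; σ² + n·σ₀² = 4.2436 + 15·408.8484 = 6136.9696.
Posterior mean = (μ₀/σ₀² + n·x̄/σ²)/(1/σ₀² + n/σ²) = (σ²·μ₀ + σ₀²·n·x̄)/(σ² + n·σ₀²) = (4.2436·15.91 + 408.8484·224.25)/6136.9696 = 91751.769376/6136.9696 = 14.9507.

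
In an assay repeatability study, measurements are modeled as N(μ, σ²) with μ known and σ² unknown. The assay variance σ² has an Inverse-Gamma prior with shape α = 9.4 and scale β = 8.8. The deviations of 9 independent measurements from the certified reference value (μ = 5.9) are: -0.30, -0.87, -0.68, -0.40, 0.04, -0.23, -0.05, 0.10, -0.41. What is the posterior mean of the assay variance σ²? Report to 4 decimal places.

With known mean μ and an Inverse-Gamma(α, β) prior on σ², the Normal likelihood is conjugate: posterior is Inv-Gamma(α + n/2, β + Σ(xᵢ−μ)²/2).
Σ(xᵢ−μ)² = (-0.30)² + (-0.87)² + (-0.68)² + (-0.40)² + (0.04)² + (-0.23)² + (-0.05)² + (0.10)² + (-0.41)² = 1.7044.
Posterior: Inv-Gamma(9.4 + 9/2, 8.8 + 1.7044/2) = Inv-Gamma(13.90, 9.65220).
E[σ²|data] = β/(α−1) = 9.65220/12.90 = 0.7482.

0.7482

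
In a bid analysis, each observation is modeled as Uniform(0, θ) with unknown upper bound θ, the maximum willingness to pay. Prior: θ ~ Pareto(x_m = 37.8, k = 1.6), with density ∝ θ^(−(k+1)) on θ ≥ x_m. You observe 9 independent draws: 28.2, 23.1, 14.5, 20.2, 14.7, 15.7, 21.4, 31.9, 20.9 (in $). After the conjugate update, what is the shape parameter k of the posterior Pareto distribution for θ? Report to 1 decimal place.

A Pareto(scale x_m, shape k) prior on the upper bound θ of Uniform(0, θ) is conjugate: posterior is Pareto(max(x_m, max xᵢ), k + n).
Sample maximum = 31.9; prior scale x_m = 37.8 → posterior scale = max = 37.8.
Posterior shape = 1.6 + 9 = 10.6.
Posterior shape k = 10.6.

10.6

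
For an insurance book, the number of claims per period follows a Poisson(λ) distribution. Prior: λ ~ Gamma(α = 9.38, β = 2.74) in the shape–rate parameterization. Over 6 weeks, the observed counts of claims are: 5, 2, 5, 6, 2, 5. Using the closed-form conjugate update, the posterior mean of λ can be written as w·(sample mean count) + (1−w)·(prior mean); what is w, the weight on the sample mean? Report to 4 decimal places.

0.6865

With a Gamma(shape α, rate β) prior, the Poisson likelihood is conjugate: the posterior is Gamma(α + ΣXᵢ, β + n).
Posterior mean = (α₀+S)/(β₀+n) = [n/(β₀+n)]·(S/n) + [β₀/(β₀+n)]·(α₀/β₀), so only n and β₀ enter the weight.
Weight on data w = n/(β₀+n) = 6/(2.74+6) = 6/8.74 = 0.6865.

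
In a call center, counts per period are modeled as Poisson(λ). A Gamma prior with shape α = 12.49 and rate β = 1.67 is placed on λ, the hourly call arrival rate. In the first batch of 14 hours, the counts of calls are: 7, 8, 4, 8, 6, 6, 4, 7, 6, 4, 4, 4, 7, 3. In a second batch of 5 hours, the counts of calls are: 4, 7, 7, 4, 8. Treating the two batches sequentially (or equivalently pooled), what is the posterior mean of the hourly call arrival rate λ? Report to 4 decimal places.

5.8292

With a Gamma(shape α, rate β) prior, the Poisson likelihood is conjugate: the posterior is Gamma(α + ΣXᵢ, β + n).
Batch 1: sum of counts S = 78 over n = 14 hours.
After batch 1: Gamma(α+S, β+n) = Gamma(12.49+78, 1.67+14) = Gamma(90.49, 15.67).
Batch 2: sum of counts S = 30 over n = 5 hours.
After batch 2: Gamma(α+S, β+n) = Gamma(90.49+30, 15.67+5) = Gamma(120.49, 20.67).
Posterior mean = α/β = 120.49/20.67 = 5.8292.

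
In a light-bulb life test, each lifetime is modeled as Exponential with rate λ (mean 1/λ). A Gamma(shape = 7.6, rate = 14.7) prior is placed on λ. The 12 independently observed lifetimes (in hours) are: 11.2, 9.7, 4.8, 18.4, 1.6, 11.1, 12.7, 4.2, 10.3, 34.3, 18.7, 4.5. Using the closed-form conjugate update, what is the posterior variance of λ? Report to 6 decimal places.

With a Gamma(shape α, rate β) prior on the exponential rate λ, the posterior after n observations with total T = Σxᵢ is Gamma(α+n, β+T).
Sum of observations T = 141.5 hours; n = 12.
Posterior: Gamma(7.6+12, 14.7+141.5) = Gamma(19.6, 156.2).
Var = α/β² = 0.000803.

0.000803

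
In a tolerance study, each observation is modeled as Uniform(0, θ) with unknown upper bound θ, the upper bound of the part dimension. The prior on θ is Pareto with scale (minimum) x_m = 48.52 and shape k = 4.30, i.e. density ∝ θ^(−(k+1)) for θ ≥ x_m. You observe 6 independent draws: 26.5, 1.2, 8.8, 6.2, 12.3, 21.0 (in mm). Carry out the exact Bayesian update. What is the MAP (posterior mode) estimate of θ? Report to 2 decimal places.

48.52

A Pareto(scale x_m, shape k) prior on the upper bound θ of Uniform(0, θ) is conjugate: posterior is Pareto(max(x_m, max xᵢ), k + n).
Sample maximum = 26.5; prior scale x_m = 48.52 → posterior scale = max = 48.52.
Posterior shape = 4.30 + 6 = 10.30.
The Pareto density is decreasing on [x_m, ∞), so the mode is x_m = 48.52.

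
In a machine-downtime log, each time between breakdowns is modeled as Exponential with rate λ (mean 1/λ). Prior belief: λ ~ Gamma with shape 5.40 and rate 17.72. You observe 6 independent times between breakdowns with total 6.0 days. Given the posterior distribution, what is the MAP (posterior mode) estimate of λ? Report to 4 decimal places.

0.4384

With a Gamma(shape α, rate β) prior on the exponential rate λ, the posterior after n observations with total T = Σxᵢ is Gamma(α+n, β+T).
Posterior: Gamma(5.40+6, 17.72+6.0) = Gamma(11.40, 23.72).
Mode = (α−1)/β = 0.4384.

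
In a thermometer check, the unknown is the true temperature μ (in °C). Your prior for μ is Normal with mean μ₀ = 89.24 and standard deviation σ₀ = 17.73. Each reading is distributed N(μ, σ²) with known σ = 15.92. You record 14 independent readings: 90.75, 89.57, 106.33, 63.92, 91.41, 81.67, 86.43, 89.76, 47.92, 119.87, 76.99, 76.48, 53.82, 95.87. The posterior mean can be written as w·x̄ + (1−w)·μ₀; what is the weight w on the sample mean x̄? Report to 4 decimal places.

For Normal data with known variance σ², a Normal(μ₀, σ₀²) prior on μ is conjugate. Posterior precision = 1/σ₀² + n/σ²; posterior mean is the precision-weighted average of μ₀ and x̄.
σ₀² = 17.73² = 314.3529, σ² = 15.92² = 253.4464. Prior precision 1/σ₀² = 1/314.3529; data precision n/σ² = 14/253.4464.
w = (n/σ²)/(1/σ₀² + n/σ²) = n·σ₀²/(σ² + n·σ₀²) = 14·314.3529/(253.4464 + 14·314.3529) = 4400.9406/4654.387 = 0.9455.

0.9455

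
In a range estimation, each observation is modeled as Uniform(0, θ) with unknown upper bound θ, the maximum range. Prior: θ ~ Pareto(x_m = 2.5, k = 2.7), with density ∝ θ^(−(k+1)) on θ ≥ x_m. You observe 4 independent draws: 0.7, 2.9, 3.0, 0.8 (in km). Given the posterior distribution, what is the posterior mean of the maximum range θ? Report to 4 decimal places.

3.5263

A Pareto(scale x_m, shape k) prior on the upper bound θ of Uniform(0, θ) is conjugate: posterior is Pareto(max(x_m, max xᵢ), k + n).
Sample maximum = 3.0; prior scale x_m = 2.5 → posterior scale = max = 3.0.
Posterior shape = 2.7 + 4 = 6.7.
E[θ|data] = k·x_m/(k−1) = 6.7·3.0/5.7 = 3.5263.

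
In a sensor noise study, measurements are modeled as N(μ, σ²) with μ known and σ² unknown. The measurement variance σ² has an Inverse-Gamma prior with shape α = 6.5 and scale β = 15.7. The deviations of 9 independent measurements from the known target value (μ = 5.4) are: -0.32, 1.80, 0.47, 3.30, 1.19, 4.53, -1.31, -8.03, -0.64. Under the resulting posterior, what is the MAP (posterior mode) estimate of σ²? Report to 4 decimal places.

5.5999

With known mean μ and an Inverse-Gamma(α, β) prior on σ², the Normal likelihood is conjugate: posterior is Inv-Gamma(α + n/2, β + Σ(xᵢ−μ)²/2).
Σ(xᵢ−μ)² = (-0.32)² + (1.80)² + (0.47)² + (3.30)² + (1.19)² + (4.53)² + (-1.31)² + (-8.03)² + (-0.64)² = 102.9969.
Posterior: Inv-Gamma(6.5 + 9/2, 15.7 + 102.9969/2) = Inv-Gamma(11.00, 67.19845).
Mode = β/(α+1) = 67.19845/12.00 = 5.5999.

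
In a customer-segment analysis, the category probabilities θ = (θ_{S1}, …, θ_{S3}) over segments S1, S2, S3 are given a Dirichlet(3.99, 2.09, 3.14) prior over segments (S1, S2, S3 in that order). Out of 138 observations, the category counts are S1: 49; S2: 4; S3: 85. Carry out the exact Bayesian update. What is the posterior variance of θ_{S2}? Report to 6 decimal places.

The Dirichlet prior is conjugate to the Multinomial likelihood: each posterior αⱼ = prior αⱼ + observed count nⱼ.
Posterior concentration: (52.99, 6.09, 88.14), total = 147.22.
Var[θ_j] = α_j(Σα−α_j)/((Σα)²(Σα+1)) = 6.09·141.13/(147.22²·148.22) = 0.000268.

0.000268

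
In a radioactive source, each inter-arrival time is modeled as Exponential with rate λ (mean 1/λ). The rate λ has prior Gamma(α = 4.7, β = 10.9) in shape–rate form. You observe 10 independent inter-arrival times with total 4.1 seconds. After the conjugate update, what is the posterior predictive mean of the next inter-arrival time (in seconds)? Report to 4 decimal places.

With a Gamma(shape α, rate β) prior on the exponential rate λ, the posterior after n observations with total T = Σxᵢ is Gamma(α+n, β+T).
Posterior: Gamma(4.7+10, 10.9+4.1) = Gamma(14.7, 15.0).
The predictive distribution for the next observation is Lomax; its mean is β/(α−1) = 15.0/13.7 = 1.0949.

1.0949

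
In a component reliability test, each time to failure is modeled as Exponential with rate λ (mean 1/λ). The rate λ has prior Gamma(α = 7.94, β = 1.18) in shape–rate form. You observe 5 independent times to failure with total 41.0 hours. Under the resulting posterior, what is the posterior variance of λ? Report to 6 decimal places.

0.007273

With a Gamma(shape α, rate β) prior on the exponential rate λ, the posterior after n observations with total T = Σxᵢ is Gamma(α+n, β+T).
Posterior: Gamma(7.94+5, 1.18+41.0) = Gamma(12.94, 42.18).
Var = α/β² = 0.007273.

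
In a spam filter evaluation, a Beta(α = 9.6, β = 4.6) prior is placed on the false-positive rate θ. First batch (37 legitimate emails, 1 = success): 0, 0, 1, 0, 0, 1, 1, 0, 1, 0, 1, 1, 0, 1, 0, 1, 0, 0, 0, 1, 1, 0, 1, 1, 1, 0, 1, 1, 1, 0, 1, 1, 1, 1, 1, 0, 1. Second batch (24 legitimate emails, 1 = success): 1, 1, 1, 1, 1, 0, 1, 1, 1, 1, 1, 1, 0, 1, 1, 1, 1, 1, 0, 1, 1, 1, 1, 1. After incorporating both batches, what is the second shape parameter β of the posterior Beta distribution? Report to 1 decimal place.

22.6

The Beta prior is conjugate to a Binomial/Bernoulli likelihood; the update adds successes to α and failures to β.
After batch 1: Beta(9.6+22, 4.6+15) = Beta(31.6, 19.6).
After batch 2: Beta(31.6+21, 19.6+3) = Beta(52.6, 22.6).
Posterior β = 22.6.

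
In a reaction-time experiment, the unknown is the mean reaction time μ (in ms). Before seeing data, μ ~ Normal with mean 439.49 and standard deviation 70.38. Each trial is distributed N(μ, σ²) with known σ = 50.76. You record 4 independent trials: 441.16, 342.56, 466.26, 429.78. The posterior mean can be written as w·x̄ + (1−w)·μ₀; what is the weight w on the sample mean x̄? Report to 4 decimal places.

0.8849

For Normal data with known variance σ², a Normal(μ₀, σ₀²) prior on μ is conjugate. Posterior precision = 1/σ₀² + n/σ²; posterior mean is the precision-weighted average of μ₀ and x̄.
σ₀² = 70.38² = 4953.3444, σ² = 50.76² = 2576.5776. Prior precision 1/σ₀² = 1/4953.3444; data precision n/σ² = 4/2576.5776.
w = (n/σ²)/(1/σ₀² + n/σ²) = n·σ₀²/(σ² + n·σ₀²) = 4·4953.3444/(2576.5776 + 4·4953.3444) = 19813.3776/22389.9552 = 0.8849.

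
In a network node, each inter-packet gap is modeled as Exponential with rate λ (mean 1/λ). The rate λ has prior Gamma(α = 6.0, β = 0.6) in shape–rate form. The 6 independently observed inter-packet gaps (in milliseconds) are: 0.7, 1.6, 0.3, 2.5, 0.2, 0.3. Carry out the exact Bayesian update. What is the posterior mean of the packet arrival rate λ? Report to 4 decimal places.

1.9355

With a Gamma(shape α, rate β) prior on the exponential rate λ, the posterior after n observations with total T = Σxᵢ is Gamma(α+n, β+T).
Sum of observations T = 5.6 milliseconds; n = 6.
Posterior: Gamma(6.0+6, 0.6+5.6) = Gamma(12.0, 6.2).
Posterior mean of λ = α/β = 12.0/6.2 = 1.9355.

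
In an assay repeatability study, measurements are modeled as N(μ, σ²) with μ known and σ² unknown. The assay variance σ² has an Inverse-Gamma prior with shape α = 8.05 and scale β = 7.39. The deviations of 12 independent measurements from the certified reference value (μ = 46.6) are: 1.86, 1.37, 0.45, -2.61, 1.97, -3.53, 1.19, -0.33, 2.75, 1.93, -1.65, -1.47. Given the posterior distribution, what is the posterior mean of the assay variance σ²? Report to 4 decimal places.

With known mean μ and an Inverse-Gamma(α, β) prior on σ², the Normal likelihood is conjugate: posterior is Inv-Gamma(α + n/2, β + Σ(xᵢ−μ)²/2).
Σ(xᵢ−μ)² = (1.86)² + (1.37)² + (0.45)² + (-2.61)² + (1.97)² + (-3.53)² + (1.19)² + (-0.33)² + (2.75)² + (1.93)² + (-1.65)² + (-1.47)² = 46.3887.
Posterior: Inv-Gamma(8.05 + 12/2, 7.39 + 46.3887/2) = Inv-Gamma(14.05, 30.58435).
E[σ²|data] = β/(α−1) = 30.58435/13.05 = 2.3436.

2.3436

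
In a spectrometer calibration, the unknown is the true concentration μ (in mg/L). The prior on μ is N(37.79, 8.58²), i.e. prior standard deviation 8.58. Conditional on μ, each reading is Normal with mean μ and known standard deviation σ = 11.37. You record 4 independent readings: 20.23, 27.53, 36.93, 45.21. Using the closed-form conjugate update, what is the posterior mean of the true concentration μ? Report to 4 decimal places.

34.0965

For Normal data with known variance σ², a Normal(μ₀, σ₀²) prior on μ is conjugate. Posterior precision = 1/σ₀² + n/σ²; posterior mean is the precision-weighted average of μ₀ and x̄.
Σxᵢ = 20.23 + 27.53 + 36.93 + 45.21 = 129.9, so n·x̄ = 129.9.
σ₀² = 8.58² = 73.6164, σ² = 11.37² = 129.2769; σ² + n·σ₀² = 129.2769 + 4·73.6164 = 423.7425.
Posterior mean = (μ₀/σ₀² + n·x̄/σ²)/(1/σ₀² + n/σ²) = (σ²·μ₀ + σ₀²·n·x̄)/(σ² + n·σ₀²) = (129.2769·37.79 + 73.6164·129.9)/423.7425 = 14448.144411/423.7425 = 34.0965.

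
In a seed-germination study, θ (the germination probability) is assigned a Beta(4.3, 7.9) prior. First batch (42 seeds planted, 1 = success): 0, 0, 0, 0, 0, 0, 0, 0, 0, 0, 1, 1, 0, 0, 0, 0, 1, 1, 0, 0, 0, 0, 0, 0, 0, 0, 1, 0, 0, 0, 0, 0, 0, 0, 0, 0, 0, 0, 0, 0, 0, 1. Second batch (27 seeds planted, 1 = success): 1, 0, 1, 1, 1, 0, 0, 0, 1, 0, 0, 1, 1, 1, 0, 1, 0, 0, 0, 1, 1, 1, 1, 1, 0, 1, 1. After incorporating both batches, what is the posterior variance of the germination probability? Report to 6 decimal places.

The Beta prior is conjugate to a Binomial/Bernoulli likelihood; the update adds successes to α and failures to β.
After batch 1: Beta(4.3+6, 7.9+36) = Beta(10.3, 43.9).
After batch 2: Beta(10.3+16, 43.9+11) = Beta(26.3, 54.9).
Var = αβ/((α+β)²(α+β+1)) = 26.3·54.9/(81.2²·82.2) = 0.002664.

0.002664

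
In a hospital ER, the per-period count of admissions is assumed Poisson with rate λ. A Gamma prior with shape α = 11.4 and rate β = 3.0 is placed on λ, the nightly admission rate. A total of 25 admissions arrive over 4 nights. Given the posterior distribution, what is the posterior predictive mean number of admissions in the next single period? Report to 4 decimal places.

With a Gamma(shape α, rate β) prior, the Poisson likelihood is conjugate: the posterior is Gamma(α + ΣXᵢ, β + n).
Posterior: Gamma(α+S, β+n) = Gamma(11.4+25, 3.0+4) = Gamma(36.4, 7.0).
The predictive distribution for one future period is NegBinom with mean α/β = 5.2000.

5.2000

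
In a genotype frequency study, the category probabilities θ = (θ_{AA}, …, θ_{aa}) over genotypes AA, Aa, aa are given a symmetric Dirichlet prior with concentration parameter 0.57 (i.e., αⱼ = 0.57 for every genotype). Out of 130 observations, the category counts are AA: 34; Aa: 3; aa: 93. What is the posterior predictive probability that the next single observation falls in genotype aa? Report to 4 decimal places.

0.7104

The Dirichlet prior is conjugate to the Multinomial likelihood: each posterior αⱼ = prior αⱼ + observed count nⱼ.
Posterior concentration: (34.57, 3.57, 93.57), total = 131.71.
P(next = aa | data) = α_{aa}/Σα = 0.7104.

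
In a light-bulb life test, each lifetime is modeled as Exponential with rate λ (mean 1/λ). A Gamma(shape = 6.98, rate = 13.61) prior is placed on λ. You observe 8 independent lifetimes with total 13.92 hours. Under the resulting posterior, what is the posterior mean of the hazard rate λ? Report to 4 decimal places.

With a Gamma(shape α, rate β) prior on the exponential rate λ, the posterior after n observations with total T = Σxᵢ is Gamma(α+n, β+T).
Posterior: Gamma(6.98+8, 13.61+13.92) = Gamma(14.98, 27.53).
Posterior mean of λ = α/β = 14.98/27.53 = 0.5441.

0.5441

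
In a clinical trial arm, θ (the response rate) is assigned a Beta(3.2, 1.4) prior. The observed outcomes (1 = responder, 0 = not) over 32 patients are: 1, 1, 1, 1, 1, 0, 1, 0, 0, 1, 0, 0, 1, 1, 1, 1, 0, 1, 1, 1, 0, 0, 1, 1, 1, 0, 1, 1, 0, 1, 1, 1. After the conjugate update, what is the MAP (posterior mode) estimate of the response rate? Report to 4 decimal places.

The Beta prior is conjugate to a Binomial/Bernoulli likelihood; the update adds successes to α and failures to β.
Posterior: Beta(α+k, β+n−k) = Beta(3.2+22, 1.4+10) = Beta(25.2, 11.4).
Mode of Beta(a,b) for a,b>1 is (a−1)/(a+b−2) = 24.2/34.6 = 0.6994.

0.6994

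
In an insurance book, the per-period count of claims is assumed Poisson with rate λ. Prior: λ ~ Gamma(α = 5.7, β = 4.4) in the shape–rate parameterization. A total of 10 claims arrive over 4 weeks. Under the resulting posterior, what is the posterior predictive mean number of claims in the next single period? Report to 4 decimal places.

With a Gamma(shape α, rate β) prior, the Poisson likelihood is conjugate: the posterior is Gamma(α + ΣXᵢ, β + n).
Posterior: Gamma(α+S, β+n) = Gamma(5.7+10, 4.4+4) = Gamma(15.7, 8.4).
The predictive distribution for one future period is NegBinom with mean α/β = 1.8690.

1.8690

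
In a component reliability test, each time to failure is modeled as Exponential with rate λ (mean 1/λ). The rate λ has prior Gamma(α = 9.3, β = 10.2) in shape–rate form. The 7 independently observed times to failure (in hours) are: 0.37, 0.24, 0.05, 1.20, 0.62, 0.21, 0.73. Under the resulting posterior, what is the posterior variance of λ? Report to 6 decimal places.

With a Gamma(shape α, rate β) prior on the exponential rate λ, the posterior after n observations with total T = Σxᵢ is Gamma(α+n, β+T).
Sum of observations T = 3.42 hours; n = 7.
Posterior: Gamma(9.3+7, 10.2+3.42) = Gamma(16.3, 13.62).
Var = α/β² = 0.087869.

0.087869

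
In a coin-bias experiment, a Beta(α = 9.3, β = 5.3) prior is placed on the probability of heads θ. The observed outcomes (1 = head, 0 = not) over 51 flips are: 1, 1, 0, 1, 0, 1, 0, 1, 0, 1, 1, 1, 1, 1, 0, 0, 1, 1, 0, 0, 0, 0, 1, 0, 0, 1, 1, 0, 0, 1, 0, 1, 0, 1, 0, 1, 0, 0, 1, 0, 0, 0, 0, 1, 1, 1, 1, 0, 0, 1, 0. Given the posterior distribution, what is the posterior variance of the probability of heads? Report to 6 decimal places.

The Beta prior is conjugate to a Binomial/Bernoulli likelihood; the update adds successes to α and failures to β.
Posterior: Beta(α+k, β+n−k) = Beta(9.3+25, 5.3+26) = Beta(34.3, 31.3).
Var = αβ/((α+β)²(α+β+1)) = 34.3·31.3/(65.6²·66.6) = 0.003746.

0.003746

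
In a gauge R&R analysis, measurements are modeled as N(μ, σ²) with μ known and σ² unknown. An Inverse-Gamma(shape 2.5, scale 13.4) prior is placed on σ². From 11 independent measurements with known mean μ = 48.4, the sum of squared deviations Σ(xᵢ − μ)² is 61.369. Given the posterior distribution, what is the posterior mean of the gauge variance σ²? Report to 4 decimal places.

With known mean μ and an Inverse-Gamma(α, β) prior on σ², the Normal likelihood is conjugate: posterior is Inv-Gamma(α + n/2, β + Σ(xᵢ−μ)²/2).
Posterior: Inv-Gamma(2.5 + 11/2, 13.4 + 61.369/2) = Inv-Gamma(8.00, 44.0845).
E[σ²|data] = β/(α−1) = 44.0845/7.00 = 6.2978.

6.2978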